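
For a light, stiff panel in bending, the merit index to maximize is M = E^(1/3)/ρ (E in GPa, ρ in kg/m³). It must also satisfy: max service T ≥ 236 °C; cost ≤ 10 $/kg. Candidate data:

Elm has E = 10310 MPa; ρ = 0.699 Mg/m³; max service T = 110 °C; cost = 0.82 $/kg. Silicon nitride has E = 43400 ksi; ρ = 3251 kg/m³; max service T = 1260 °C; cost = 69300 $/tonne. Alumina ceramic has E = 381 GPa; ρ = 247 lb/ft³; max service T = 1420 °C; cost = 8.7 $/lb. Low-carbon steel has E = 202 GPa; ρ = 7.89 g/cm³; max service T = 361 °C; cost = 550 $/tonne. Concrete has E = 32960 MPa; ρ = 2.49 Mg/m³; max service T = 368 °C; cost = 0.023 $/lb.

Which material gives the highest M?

concrete

Screen on constraints: max service T ≥ 236 °C; cost ≤ 10 $/kg. Survivors: low-carbon steel, concrete.
Convert each candidate to consistent units, then evaluate M:
  low-carbon steel: E = 202.0 GPa, ρ = 7890 kg/m³
  concrete: E = 32.96 GPa, ρ = 2490 kg/m³
  concrete: M = 1.29×10⁻³
  low-carbon steel: M = 0.744×10⁻³
Concrete has the largest M.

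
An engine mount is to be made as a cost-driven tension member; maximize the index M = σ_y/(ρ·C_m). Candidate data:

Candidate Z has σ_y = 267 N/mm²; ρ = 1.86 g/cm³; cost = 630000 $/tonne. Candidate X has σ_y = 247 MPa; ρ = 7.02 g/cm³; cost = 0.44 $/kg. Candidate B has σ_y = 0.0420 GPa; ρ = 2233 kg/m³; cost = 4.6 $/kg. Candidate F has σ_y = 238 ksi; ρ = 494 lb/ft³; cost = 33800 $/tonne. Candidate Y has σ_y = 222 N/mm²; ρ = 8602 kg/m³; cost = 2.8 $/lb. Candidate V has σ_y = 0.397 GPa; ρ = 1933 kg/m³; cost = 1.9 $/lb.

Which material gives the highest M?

candidate X

Convert each candidate to consistent units, then evaluate M:
  candidate Z: σ_y = 267.0 MPa, ρ = 1860 kg/m³, cost = 630.0 $/kg
  candidate X: σ_y = 247.0 MPa, ρ = 7020 kg/m³, cost = 0.4400 $/kg
  candidate B: σ_y = 42.00 MPa, ρ = 2233 kg/m³, cost = 4.600 $/kg
  candidate F: σ_y = 1641 MPa, ρ = 7913 kg/m³, cost = 33.80 $/kg
  candidate Y: σ_y = 222.0 MPa, ρ = 8602 kg/m³, cost = 6.173 $/kg
  candidate V: σ_y = 397.0 MPa, ρ = 1933 kg/m³, cost = 4.189 $/kg
  candidate X: M = 80.0 kN·m per $
  candidate V: M = 49.0 kN·m per $
  candidate F: M = 6.14 kN·m per $
  candidate Y: M = 4.18 kN·m per $
  candidate B: M = 4.09 kN·m per $
  candidate Z: M = 0.228 kN·m per $
Candidate X ranks first.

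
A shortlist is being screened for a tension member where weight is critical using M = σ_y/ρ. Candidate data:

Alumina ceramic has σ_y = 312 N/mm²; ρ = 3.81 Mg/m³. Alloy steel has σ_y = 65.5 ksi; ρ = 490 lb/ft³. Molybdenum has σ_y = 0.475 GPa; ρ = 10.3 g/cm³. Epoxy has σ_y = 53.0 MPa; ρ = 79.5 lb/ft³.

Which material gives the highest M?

Putting every candidate on a common basis:
  alumina ceramic: σ_y = 312.0 MPa, ρ = 3810 kg/m³
  alloy steel: σ_y = 451.6 MPa, ρ = 7849 kg/m³
  molybdenum: σ_y = 475.0 MPa, ρ = 10300 kg/m³
  epoxy: σ_y = 53.00 MPa, ρ = 1273 kg/m³
  alumina ceramic: M = 81.9 kN·m/kg
  alloy steel: M = 57.5 kN·m/kg
  molybdenum: M = 46.1 kN·m/kg
  epoxy: M = 41.6 kN·m/kg
Alumina ceramic ranks first.

alumina ceramic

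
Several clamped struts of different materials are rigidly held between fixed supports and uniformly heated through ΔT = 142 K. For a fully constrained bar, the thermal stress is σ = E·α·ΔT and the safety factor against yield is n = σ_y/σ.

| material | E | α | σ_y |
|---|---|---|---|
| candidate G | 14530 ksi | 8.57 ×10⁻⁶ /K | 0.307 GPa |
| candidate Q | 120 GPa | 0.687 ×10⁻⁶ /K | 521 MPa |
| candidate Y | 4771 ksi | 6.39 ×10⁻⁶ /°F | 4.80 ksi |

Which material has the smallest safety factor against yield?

In consistent units (E in GPa, α in ×10⁻⁶/K, σ_y in MPa):
  candidate G: E = 100.2, α = 8.57, σ_y = 307.0 → σ = 122 MPa, n = 2.52
  candidate Q: E = 120.0, α = 0.687, σ_y = 521.0 → σ = 11.7 MPa, n = 44.5
  candidate Y: E = 32.89, α = 11.5, σ_y = 33.09 → σ = 53.7 MPa, n = 0.616
Candidate Y has the lowest safety factor, n = 0.616.

candidate Y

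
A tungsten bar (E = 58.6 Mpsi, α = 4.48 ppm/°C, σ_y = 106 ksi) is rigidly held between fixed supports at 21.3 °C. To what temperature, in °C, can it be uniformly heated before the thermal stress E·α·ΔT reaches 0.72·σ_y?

E = 58.6 Mpsi = 404.0 GPa.
σ_y = 106 ksi = 730.8 MPa.
E·α·ΔT = 526.2 MPa ⇒ ΔT = 526.2 / (404.0×10³ × 4.48×10⁻⁶) = 290.7 K.
T = 21.3 + 290.7 = 312.0 °C.

312 °C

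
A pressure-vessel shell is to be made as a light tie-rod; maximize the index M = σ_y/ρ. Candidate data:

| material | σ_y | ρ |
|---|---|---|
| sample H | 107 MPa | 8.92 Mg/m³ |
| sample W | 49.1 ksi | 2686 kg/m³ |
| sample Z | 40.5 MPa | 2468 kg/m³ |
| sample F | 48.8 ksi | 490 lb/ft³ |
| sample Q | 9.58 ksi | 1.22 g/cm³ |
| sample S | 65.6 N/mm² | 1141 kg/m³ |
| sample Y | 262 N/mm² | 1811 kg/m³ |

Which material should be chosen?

In SI units:
  sample H: σ_y = 107.0 MPa, ρ = 8920 kg/m³
  sample W: σ_y = 338.5 MPa, ρ = 2686 kg/m³
  sample Z: σ_y = 40.50 MPa, ρ = 2468 kg/m³
  sample F: σ_y = 336.5 MPa, ρ = 7849 kg/m³
  sample Q: σ_y = 66.05 MPa, ρ = 1220 kg/m³
  sample S: σ_y = 65.60 MPa, ρ = 1141 kg/m³
  sample Y: σ_y = 262.0 MPa, ρ = 1811 kg/m³
  sample Y: M = 145 kN·m/kg
  sample W: M = 126 kN·m/kg
  sample S: M = 57.5 kN·m/kg
  sample Q: M = 54.1 kN·m/kg
  sample F: M = 42.9 kN·m/kg
  sample Z: M = 16.4 kN·m/kg
  sample H: M = 12.0 kN·m/kg
The maximum is for sample Y.

sample Y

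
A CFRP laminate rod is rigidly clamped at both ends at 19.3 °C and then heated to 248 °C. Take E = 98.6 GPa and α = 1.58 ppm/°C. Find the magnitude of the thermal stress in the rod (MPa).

35.6 MPa

ΔT = 228.7 K. Constrained thermal stress σ = E·α·ΔT = 98.60×10³ MPa × 1.58×10⁻⁶ × 228.7 = 35.6 MPa (compressive).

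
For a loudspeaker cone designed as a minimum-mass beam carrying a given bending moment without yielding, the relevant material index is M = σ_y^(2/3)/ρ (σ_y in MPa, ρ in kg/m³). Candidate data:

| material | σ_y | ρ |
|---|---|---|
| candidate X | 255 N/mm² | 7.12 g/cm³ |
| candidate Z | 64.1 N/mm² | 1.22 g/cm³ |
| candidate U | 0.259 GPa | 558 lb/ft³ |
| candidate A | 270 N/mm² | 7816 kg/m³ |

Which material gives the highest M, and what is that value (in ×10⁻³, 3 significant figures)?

candidate Z, M = 13.1×10⁻³

In SI units:
  candidate X: σ_y = 255.0 MPa, ρ = 7120 kg/m³
  candidate Z: σ_y = 64.10 MPa, ρ = 1220 kg/m³
  candidate U: σ_y = 259.0 MPa, ρ = 8938 kg/m³
  candidate A: σ_y = 270.0 MPa, ρ = 7816 kg/m³
  candidate Z: M = 13.1×10⁻³
  candidate X: M = 5.65×10⁻³
  candidate A: M = 5.34×10⁻³
  candidate U: M = 4.55×10⁻³
Candidate Z ranks first.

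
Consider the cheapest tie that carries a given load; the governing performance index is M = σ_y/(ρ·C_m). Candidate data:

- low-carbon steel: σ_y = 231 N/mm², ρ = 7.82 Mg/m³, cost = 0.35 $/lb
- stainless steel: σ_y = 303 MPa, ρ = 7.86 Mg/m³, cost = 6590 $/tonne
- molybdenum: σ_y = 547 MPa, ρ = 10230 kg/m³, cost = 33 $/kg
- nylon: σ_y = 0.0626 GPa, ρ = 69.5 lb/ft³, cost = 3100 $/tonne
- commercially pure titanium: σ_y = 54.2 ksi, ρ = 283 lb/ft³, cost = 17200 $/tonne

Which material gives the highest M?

After converting to SI:
  low-carbon steel: σ_y = 231.0 MPa, ρ = 7820 kg/m³, cost = 0.7716 $/kg
  stainless steel: σ_y = 303.0 MPa, ρ = 7860 kg/m³, cost = 6.590 $/kg
  molybdenum: σ_y = 547.0 MPa, ρ = 10230 kg/m³, cost = 33.00 $/kg
  nylon: σ_y = 62.60 MPa, ρ = 1113 kg/m³, cost = 3.100 $/kg
  commercially pure titanium: σ_y = 373.7 MPa, ρ = 4533 kg/m³, cost = 17.20 $/kg
  low-carbon steel: M = 38.3 kN·m per $
  nylon: M = 18.1 kN·m per $
  stainless steel: M = 5.85 kN·m per $
  commercially pure titanium: M = 4.79 kN·m per $
  molybdenum: M = 1.62 kN·m per $
Low-carbon steel ranks first.

low-carbon steel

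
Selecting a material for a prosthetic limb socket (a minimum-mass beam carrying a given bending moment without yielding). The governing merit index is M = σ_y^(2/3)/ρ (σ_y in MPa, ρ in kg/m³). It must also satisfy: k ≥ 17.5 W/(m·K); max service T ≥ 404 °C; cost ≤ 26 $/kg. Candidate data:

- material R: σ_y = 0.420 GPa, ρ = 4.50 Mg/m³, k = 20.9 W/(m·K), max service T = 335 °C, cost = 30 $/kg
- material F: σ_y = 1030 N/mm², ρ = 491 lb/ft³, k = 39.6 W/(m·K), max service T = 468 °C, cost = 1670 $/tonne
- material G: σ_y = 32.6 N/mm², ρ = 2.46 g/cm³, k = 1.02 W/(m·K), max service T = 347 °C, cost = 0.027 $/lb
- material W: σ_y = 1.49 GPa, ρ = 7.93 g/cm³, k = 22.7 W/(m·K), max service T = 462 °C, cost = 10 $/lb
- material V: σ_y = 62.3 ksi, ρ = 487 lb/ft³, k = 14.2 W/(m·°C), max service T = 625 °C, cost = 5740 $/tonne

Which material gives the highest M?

Screen on constraints: k ≥ 17.5 W/(m·K); max service T ≥ 404 °C; cost ≤ 26 $/kg. Survivors: material F, material W.
Normalizing units and computing the index:
  material F: σ_y = 1030 MPa, ρ = 7865 kg/m³
  material W: σ_y = 1490 MPa, ρ = 7930 kg/m³
  material W: M = 16.5×10⁻³
  material F: M = 13.0×10⁻³
The maximum is for material W.

material W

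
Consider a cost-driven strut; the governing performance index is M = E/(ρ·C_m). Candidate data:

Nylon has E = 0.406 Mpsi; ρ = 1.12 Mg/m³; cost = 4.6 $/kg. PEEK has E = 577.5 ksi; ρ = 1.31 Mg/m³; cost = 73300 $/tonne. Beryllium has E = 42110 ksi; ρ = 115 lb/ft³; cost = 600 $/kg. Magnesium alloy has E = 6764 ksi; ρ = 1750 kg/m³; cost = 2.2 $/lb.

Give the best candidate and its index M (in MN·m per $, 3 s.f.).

Putting every candidate on a common basis:
  nylon: E = 2.799 GPa, ρ = 1120 kg/m³, cost = 4.600 $/kg
  PEEK: E = 3.982 GPa, ρ = 1310 kg/m³, cost = 73.30 $/kg
  beryllium: E = 290.3 GPa, ρ = 1842 kg/m³, cost = 600.0 $/kg
  magnesium alloy: E = 46.64 GPa, ρ = 1750 kg/m³, cost = 4.850 $/kg
  magnesium alloy: M = 5.49 MN·m per $
  nylon: M = 0.543 MN·m per $
  beryllium: M = 0.263 MN·m per $
  PEEK: M = 0.0415 MN·m per $
Magnesium alloy has the largest M.

magnesium alloy, M = 5.49 MN·m per $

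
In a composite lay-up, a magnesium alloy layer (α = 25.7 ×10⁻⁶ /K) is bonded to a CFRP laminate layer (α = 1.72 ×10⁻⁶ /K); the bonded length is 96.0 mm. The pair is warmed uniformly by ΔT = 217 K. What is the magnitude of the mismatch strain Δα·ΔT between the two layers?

Δα = |25.7 − 1.72|×10⁻⁶/K = 24.0×10⁻⁶/K.
Mismatch strain = Δα·ΔT = 24.0×10⁻⁶ × 217.0 = 5.20×10⁻³.

5.20×10⁻³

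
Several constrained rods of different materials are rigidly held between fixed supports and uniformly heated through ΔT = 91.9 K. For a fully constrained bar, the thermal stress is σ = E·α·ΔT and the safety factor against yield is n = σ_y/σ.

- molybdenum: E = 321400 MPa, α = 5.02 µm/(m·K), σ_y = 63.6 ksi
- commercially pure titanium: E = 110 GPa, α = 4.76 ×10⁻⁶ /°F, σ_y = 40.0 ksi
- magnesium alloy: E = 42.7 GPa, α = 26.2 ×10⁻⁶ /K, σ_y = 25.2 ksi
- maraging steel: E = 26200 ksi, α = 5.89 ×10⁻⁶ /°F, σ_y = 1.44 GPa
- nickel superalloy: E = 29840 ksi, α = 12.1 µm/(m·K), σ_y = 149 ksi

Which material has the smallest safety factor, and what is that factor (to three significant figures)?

Per material, after unit conversion:
  molybdenum: E = 321.4, α = 5.02, σ_y = 438.5 → σ = 148 MPa, n = 2.96
  commercially pure titanium: E = 110.0, α = 8.57, σ_y = 275.8 → σ = 86.6 MPa, n = 3.18
  magnesium alloy: E = 42.70, α = 26.2, σ_y = 173.7 → σ = 103 MPa, n = 1.69
  maraging steel: E = 180.6, α = 10.6, σ_y = 1440 → σ = 176 MPa, n = 8.18
  nickel superalloy: E = 205.7, α = 12.1, σ_y = 1027 → σ = 229 MPa, n = 4.49
Magnesium alloy has the lowest safety factor, n = 1.69.

magnesium alloy, n = 1.69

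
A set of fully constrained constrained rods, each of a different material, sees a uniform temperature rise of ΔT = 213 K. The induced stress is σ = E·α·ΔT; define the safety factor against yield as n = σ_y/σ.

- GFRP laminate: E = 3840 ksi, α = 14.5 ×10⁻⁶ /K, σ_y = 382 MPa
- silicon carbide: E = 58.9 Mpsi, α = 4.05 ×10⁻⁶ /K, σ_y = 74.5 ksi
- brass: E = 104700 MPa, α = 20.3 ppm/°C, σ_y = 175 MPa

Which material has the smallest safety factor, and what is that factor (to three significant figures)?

brass, n = 0.387

Per material, after unit conversion:
  GFRP laminate: E = 26.48, α = 14.5, σ_y = 382.0 → σ = 81.8 MPa, n = 4.67
  silicon carbide: E = 406.1, α = 4.05, σ_y = 513.7 → σ = 350 MPa, n = 1.47
  brass: E = 104.7, α = 20.3, σ_y = 175.0 → σ = 453 MPa, n = 0.387
Brass has the lowest safety factor, n = 0.387.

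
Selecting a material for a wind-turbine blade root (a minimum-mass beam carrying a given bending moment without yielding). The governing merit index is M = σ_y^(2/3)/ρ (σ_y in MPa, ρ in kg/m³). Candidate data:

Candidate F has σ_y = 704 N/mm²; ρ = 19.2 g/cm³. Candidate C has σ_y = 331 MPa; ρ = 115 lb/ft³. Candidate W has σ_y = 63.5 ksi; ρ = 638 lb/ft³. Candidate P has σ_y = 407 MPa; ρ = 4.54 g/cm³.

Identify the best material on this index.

Convert each candidate to consistent units, then evaluate M:
  candidate F: σ_y = 704.0 MPa, ρ = 19200 kg/m³
  candidate C: σ_y = 331.0 MPa, ρ = 1842 kg/m³
  candidate W: σ_y = 437.8 MPa, ρ = 10220 kg/m³
  candidate P: σ_y = 407.0 MPa, ρ = 4540 kg/m³
  candidate C: M = 26.0×10⁻³
  candidate P: M = 12.1×10⁻³
  candidate W: M = 5.64×10⁻³
  candidate F: M = 4.12×10⁻³
Highest index: candidate C.

candidate C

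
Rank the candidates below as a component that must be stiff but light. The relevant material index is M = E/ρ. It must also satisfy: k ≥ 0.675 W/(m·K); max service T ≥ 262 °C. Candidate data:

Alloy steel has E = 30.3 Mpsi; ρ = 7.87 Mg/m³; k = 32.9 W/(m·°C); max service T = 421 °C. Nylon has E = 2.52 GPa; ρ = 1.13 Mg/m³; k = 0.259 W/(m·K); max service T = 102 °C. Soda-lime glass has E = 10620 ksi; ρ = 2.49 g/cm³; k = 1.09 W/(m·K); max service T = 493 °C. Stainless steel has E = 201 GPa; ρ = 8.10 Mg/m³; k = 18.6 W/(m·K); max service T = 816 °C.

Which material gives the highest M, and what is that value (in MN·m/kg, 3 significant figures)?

Screen on constraints: k ≥ 0.675 W/(m·K); max service T ≥ 262 °C. Survivors: alloy steel, soda-lime glass, stainless steel.
Putting every candidate on a common basis:
  alloy steel: E = 208.9 GPa, ρ = 7870 kg/m³
  soda-lime glass: E = 73.22 GPa, ρ = 2490 kg/m³
  stainless steel: E = 201.0 GPa, ρ = 8100 kg/m³
  soda-lime glass: M = 29.4 MN·m/kg
  alloy steel: M = 26.5 MN·m/kg
  stainless steel: M = 24.8 MN·m/kg
The maximum is for soda-lime glass.

soda-lime glass, M = 29.4 MN·m/kg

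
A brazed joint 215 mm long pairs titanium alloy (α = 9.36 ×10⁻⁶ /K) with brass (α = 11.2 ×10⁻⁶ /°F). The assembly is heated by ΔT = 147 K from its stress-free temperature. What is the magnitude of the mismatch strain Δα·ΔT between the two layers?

1.59×10⁻³

brass: α = 11.2×10⁻⁶/°F × 9/5 = 20.2×10⁻⁶/K.
Δα = |9.36 − 20.2|×10⁻⁶/K = 10.8×10⁻⁶/K.
Mismatch strain = Δα·ΔT = 10.8×10⁻⁶ × 147.0 = 1.59×10⁻³.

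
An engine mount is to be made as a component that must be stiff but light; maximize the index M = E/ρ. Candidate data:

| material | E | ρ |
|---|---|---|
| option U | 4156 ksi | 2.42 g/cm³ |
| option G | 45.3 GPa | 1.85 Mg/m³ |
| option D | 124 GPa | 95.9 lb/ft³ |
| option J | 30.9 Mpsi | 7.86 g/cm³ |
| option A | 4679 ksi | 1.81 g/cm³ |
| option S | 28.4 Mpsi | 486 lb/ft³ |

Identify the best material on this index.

Putting every candidate on a common basis:
  option U: E = 28.65 GPa, ρ = 2420 kg/m³
  option G: E = 45.30 GPa, ρ = 1850 kg/m³
  option D: E = 124.0 GPa, ρ = 1536 kg/m³
  option J: E = 213.0 GPa, ρ = 7860 kg/m³
  option A: E = 32.26 GPa, ρ = 1810 kg/m³
  option S: E = 195.8 GPa, ρ = 7785 kg/m³
  option D: M = 80.7 MN·m/kg
  option J: M = 27.1 MN·m/kg
  option S: M = 25.2 MN·m/kg
  option G: M = 24.5 MN·m/kg
  option A: M = 17.8 MN·m/kg
  option U: M = 11.8 MN·m/kg
Option D has the largest M.

option D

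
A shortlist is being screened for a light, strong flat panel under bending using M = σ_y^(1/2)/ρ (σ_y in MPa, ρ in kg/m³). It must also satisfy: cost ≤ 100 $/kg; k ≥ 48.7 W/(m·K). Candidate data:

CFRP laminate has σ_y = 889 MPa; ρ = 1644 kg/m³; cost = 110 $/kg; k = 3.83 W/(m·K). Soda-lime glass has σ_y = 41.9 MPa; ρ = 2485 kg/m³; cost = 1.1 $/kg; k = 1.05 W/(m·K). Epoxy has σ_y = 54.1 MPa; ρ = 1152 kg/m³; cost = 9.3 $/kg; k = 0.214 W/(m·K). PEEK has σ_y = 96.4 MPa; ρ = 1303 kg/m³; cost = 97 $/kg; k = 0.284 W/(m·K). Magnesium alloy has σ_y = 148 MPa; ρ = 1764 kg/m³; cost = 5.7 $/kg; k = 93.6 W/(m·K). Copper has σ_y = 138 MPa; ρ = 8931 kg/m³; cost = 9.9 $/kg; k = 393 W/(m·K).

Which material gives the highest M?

Screen on constraints: cost ≤ 100 $/kg; k ≥ 48.7 W/(m·K). Survivors: magnesium alloy, copper.
Evaluate M for each candidate:
  magnesium alloy: M = 6.90×10⁻³
  copper: M = 1.32×10⁻³
The maximum is for magnesium alloy.

magnesium alloy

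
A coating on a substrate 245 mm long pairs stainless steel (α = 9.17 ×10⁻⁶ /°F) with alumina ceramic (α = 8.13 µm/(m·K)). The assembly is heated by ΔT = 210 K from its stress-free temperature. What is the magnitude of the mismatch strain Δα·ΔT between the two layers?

1.76×10⁻³

stainless steel: α = 9.17×10⁻⁶/°F × 9/5 = 16.5×10⁻⁶/K.
Δα = |16.5 − 8.13|×10⁻⁶/K = 8.38×10⁻⁶/K.
Mismatch strain = Δα·ΔT = 8.38×10⁻⁶ × 210.0 = 1.76×10⁻³.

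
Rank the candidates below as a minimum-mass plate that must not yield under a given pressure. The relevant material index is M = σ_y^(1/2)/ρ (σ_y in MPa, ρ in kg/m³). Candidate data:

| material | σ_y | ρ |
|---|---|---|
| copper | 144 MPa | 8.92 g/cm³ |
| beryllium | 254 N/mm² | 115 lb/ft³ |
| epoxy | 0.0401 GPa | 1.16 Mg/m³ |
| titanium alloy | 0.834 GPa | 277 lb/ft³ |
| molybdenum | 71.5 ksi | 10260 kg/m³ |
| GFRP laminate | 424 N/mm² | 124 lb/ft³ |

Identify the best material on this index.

GFRP laminate

In SI units:
  copper: σ_y = 144.0 MPa, ρ = 8920 kg/m³
  beryllium: σ_y = 254.0 MPa, ρ = 1842 kg/m³
  epoxy: σ_y = 40.10 MPa, ρ = 1160 kg/m³
  titanium alloy: σ_y = 834.0 MPa, ρ = 4437 kg/m³
  molybdenum: σ_y = 493.0 MPa, ρ = 10260 kg/m³
  GFRP laminate: σ_y = 424.0 MPa, ρ = 1986 kg/m³
  GFRP laminate: M = 10.4×10⁻³
  beryllium: M = 8.65×10⁻³
  titanium alloy: M = 6.51×10⁻³
  epoxy: M = 5.46×10⁻³
  molybdenum: M = 2.16×10⁻³
  copper: M = 1.35×10⁻³
GFRP laminate has the largest M.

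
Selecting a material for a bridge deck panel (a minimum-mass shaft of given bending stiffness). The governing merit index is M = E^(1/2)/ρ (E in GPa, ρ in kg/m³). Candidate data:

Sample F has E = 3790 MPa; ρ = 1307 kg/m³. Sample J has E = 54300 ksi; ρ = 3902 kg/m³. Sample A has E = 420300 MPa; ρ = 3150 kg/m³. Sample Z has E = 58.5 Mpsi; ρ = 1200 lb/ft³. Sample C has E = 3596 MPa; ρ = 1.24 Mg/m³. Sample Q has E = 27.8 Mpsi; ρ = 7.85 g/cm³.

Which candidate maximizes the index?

Convert each candidate to consistent units, then evaluate M:
  sample F: E = 3.790 GPa, ρ = 1307 kg/m³
  sample J: E = 374.4 GPa, ρ = 3902 kg/m³
  sample A: E = 420.3 GPa, ρ = 3150 kg/m³
  sample Z: E = 403.3 GPa, ρ = 19220 kg/m³
  sample C: E = 3.596 GPa, ρ = 1240 kg/m³
  sample Q: E = 191.7 GPa, ρ = 7850 kg/m³
  sample A: M = 6.51×10⁻³
  sample J: M = 4.96×10⁻³
  sample Q: M = 1.76×10⁻³
  sample C: M = 1.53×10⁻³
  sample F: M = 1.49×10⁻³
  sample Z: M = 1.04×10⁻³
Highest index: sample A.

sample A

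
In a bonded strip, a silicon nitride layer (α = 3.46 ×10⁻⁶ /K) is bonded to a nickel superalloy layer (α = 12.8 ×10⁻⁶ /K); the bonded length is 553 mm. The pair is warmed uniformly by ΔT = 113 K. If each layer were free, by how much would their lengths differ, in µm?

584 µm

Δα = |3.46 − 12.8|×10⁻⁶/K = 9.34×10⁻⁶/K.
ΔL_mismatch = Δα·L·ΔT = 9.34×10⁻⁶ × 553.0 mm × 113.0 K = 584 µm.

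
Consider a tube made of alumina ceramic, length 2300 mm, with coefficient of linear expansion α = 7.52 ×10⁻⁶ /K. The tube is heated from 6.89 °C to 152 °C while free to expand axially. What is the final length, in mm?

2302.5 mm

ΔT = 152 − 6.89 = 145.1 K.
ΔL = α·L₀·ΔT = 7.52×10⁻⁶ × 2300 mm × 145.1 K = 2.51 mm.
L = L₀ + ΔL = 2300 + 2.51 = 2302.5 mm.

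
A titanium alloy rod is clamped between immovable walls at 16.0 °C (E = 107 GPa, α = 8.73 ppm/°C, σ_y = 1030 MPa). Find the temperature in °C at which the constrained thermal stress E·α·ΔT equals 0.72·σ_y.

E·α·ΔT = 741.6 MPa ⇒ ΔT = 741.6 / (107.0×10³ × 8.73×10⁻⁶) = 793.9 K.
T = 16.0 + 793.9 = 809.9 °C.

810 °C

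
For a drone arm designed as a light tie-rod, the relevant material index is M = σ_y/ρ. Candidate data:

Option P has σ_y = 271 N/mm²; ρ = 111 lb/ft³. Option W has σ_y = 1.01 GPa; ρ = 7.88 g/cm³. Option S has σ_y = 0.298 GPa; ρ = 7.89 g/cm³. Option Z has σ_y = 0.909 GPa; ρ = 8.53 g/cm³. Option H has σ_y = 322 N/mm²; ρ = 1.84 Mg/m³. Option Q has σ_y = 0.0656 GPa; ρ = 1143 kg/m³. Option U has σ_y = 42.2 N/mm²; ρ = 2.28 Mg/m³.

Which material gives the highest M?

After converting to SI:
  option P: σ_y = 271.0 MPa, ρ = 1778 kg/m³
  option W: σ_y = 1010 MPa, ρ = 7880 kg/m³
  option S: σ_y = 298.0 MPa, ρ = 7890 kg/m³
  option Z: σ_y = 909.0 MPa, ρ = 8530 kg/m³
  option H: σ_y = 322.0 MPa, ρ = 1840 kg/m³
  option Q: σ_y = 65.60 MPa, ρ = 1143 kg/m³
  option U: σ_y = 42.20 MPa, ρ = 2280 kg/m³
  option H: M = 175 kN·m/kg
  option P: M = 152 kN·m/kg
  option W: M = 128 kN·m/kg
  option Z: M = 107 kN·m/kg
  option Q: M = 57.4 kN·m/kg
  option S: M = 37.8 kN·m/kg
  option U: M = 18.5 kN·m/kg
Option H ranks first.

option H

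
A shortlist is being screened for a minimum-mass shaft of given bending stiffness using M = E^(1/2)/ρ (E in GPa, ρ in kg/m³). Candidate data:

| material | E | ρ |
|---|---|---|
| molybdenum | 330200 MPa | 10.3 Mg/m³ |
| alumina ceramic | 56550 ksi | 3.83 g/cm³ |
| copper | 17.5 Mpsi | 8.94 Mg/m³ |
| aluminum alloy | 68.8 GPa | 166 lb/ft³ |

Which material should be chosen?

alumina ceramic

In SI units:
  molybdenum: E = 330.2 GPa, ρ = 10300 kg/m³
  alumina ceramic: E = 389.9 GPa, ρ = 3830 kg/m³
  copper: E = 120.7 GPa, ρ = 8940 kg/m³
  aluminum alloy: E = 68.80 GPa, ρ = 2659 kg/m³
  alumina ceramic: M = 5.16×10⁻³
  aluminum alloy: M = 3.12×10⁻³
  molybdenum: M = 1.76×10⁻³
  copper: M = 1.23×10⁻³
The maximum is for alumina ceramic.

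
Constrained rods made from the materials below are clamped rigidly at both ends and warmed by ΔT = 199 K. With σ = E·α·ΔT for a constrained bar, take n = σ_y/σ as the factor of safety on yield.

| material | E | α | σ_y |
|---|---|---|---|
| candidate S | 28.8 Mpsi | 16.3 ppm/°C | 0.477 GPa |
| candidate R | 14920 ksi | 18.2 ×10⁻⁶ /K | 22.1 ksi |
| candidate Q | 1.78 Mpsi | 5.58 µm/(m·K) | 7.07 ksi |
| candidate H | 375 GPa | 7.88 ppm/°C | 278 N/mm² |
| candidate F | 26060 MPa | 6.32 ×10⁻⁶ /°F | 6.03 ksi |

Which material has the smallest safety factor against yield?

candidate R

With everything in SI (GPa, ×10⁻⁶/K, MPa):
  candidate S: E = 198.6, α = 16.3, σ_y = 477.0 → σ = 644 MPa, n = 0.741
  candidate R: E = 102.9, α = 18.2, σ_y = 152.4 → σ = 373 MPa, n = 0.409
  candidate Q: E = 12.27, α = 5.58, σ_y = 48.75 → σ = 13.6 MPa, n = 3.58
  candidate H: E = 375.0, α = 7.88, σ_y = 278.0 → σ = 588 MPa, n = 0.473
  candidate F: E = 26.06, α = 11.4, σ_y = 41.58 → σ = 59.0 MPa, n = 0.705
Smallest n: candidate R with n = 0.409.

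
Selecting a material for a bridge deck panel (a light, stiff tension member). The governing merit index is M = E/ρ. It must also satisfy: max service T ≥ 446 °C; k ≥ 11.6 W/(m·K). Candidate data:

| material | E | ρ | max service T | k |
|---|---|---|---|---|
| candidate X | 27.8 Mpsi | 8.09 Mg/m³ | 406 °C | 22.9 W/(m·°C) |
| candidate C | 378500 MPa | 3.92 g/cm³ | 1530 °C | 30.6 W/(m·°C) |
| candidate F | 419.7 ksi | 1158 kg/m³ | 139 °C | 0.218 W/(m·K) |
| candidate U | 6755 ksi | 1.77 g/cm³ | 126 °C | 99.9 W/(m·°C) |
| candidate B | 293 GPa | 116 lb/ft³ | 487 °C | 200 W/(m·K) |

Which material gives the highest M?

candidate B

Screen on constraints: max service T ≥ 446 °C; k ≥ 11.6 W/(m·K). Survivors: candidate C, candidate B.
After converting to SI:
  candidate C: E = 378.5 GPa, ρ = 3920 kg/m³
  candidate B: E = 293.0 GPa, ρ = 1858 kg/m³
  candidate B: M = 158 MN·m/kg
  candidate C: M = 96.6 MN·m/kg
The maximum is for candidate B.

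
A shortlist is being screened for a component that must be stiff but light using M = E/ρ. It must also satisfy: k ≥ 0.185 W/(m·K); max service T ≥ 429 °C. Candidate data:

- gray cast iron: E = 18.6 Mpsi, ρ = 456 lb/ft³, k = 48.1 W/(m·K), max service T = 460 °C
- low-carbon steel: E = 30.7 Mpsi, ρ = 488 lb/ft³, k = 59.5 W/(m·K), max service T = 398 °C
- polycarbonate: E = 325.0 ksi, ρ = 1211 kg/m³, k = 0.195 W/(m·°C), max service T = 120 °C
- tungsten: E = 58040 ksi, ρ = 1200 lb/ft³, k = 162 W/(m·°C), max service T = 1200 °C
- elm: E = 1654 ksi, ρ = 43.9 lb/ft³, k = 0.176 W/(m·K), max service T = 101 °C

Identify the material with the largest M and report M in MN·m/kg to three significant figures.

tungsten, M = 20.8 MN·m/kg

Screen on constraints: k ≥ 0.185 W/(m·K); max service T ≥ 429 °C. Survivors: gray cast iron, tungsten.
Convert each candidate to consistent units, then evaluate M:
  gray cast iron: E = 128.2 GPa, ρ = 7304 kg/m³
  tungsten: E = 400.2 GPa, ρ = 19220 kg/m³
  tungsten: M = 20.8 MN·m/kg
  gray cast iron: M = 17.6 MN·m/kg
Highest index: tungsten.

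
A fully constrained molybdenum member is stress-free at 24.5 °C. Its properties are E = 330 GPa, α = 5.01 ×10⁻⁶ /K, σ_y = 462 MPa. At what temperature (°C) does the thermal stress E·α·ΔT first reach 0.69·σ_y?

217 °C

E·α·ΔT = 318.8 MPa ⇒ ΔT = 318.8 / (330.0×10³ × 5.01×10⁻⁶) = 192.8 K.
T = 24.5 + 192.8 = 217.3 °C.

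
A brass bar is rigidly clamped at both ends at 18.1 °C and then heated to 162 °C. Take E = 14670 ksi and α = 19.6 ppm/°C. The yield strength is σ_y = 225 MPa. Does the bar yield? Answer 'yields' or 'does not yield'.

E = 14670 ksi = 101.1 GPa.
ΔT = 143.9 K. Constrained thermal stress σ = E·α·ΔT = 101.1×10³ MPa × 19.6×10⁻⁶ × 143.9 = 285 MPa (compressive).
Compare to σ_y = 225 MPa: σ ≥ σ_y, so it yields.

yields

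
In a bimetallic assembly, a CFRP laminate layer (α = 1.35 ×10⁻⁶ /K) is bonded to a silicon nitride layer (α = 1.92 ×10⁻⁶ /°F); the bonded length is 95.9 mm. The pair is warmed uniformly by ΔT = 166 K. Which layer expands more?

silicon nitride

silicon nitride: α = 1.92×10⁻⁶/°F × 9/5 = 3.46×10⁻⁶/K.
α(CFRP laminate) = 1.35×10⁻⁶/K vs α(silicon nitride) = 3.46×10⁻⁶/K.
Higher α expands more for the same ΔT: silicon nitride.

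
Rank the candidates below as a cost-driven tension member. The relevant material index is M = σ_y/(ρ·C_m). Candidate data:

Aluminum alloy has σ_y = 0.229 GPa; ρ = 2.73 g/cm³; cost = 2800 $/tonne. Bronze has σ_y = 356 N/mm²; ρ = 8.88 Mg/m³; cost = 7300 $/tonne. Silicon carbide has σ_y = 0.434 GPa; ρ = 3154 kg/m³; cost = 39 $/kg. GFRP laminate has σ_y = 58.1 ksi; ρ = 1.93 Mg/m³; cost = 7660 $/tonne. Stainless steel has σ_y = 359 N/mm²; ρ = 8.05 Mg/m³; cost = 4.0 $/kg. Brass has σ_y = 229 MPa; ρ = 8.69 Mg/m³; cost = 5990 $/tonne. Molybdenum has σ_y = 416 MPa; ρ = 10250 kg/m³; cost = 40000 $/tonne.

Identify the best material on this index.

aluminum alloy

Normalizing units and computing the index:
  aluminum alloy: σ_y = 229.0 MPa, ρ = 2730 kg/m³, cost = 2.800 $/kg
  bronze: σ_y = 356.0 MPa, ρ = 8880 kg/m³, cost = 7.300 $/kg
  silicon carbide: σ_y = 434.0 MPa, ρ = 3154 kg/m³, cost = 39.00 $/kg
  GFRP laminate: σ_y = 400.6 MPa, ρ = 1930 kg/m³, cost = 7.660 $/kg
  stainless steel: σ_y = 359.0 MPa, ρ = 8050 kg/m³, cost = 4.000 $/kg
  brass: σ_y = 229.0 MPa, ρ = 8690 kg/m³, cost = 5.990 $/kg
  molybdenum: σ_y = 416.0 MPa, ρ = 10250 kg/m³, cost = 40.00 $/kg
  aluminum alloy: M = 30.0 kN·m per $
  GFRP laminate: M = 27.1 kN·m per $
  stainless steel: M = 11.1 kN·m per $
  bronze: M = 5.49 kN·m per $
  brass: M = 4.40 kN·m per $
  silicon carbide: M = 3.53 kN·m per $
  molybdenum: M = 1.01 kN·m per $
Aluminum alloy has the largest M.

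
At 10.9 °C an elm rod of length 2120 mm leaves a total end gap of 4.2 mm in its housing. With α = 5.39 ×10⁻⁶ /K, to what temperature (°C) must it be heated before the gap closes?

α·L₀·ΔT = 4.2 mm ⇒ ΔT = 4.2 / (5.39×10⁻⁶ × 2120.0) = 367.6 K.
T = 10.9 + 367.6 = 378.5 °C.

378 °C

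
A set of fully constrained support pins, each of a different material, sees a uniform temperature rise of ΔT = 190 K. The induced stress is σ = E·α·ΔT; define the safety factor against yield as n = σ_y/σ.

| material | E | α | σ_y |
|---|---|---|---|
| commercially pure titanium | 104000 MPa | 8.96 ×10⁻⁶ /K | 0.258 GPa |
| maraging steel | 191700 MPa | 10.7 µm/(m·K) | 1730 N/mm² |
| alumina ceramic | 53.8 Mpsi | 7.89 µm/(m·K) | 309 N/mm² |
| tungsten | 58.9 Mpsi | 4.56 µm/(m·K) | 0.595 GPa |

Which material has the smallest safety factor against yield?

alumina ceramic

In consistent units (E in GPa, α in ×10⁻⁶/K, σ_y in MPa):
  commercially pure titanium: E = 104.0, α = 8.96, σ_y = 258.0 → σ = 177 MPa, n = 1.46
  maraging steel: E = 191.7, α = 10.7, σ_y = 1730 → σ = 390 MPa, n = 4.44
  alumina ceramic: E = 370.9, α = 7.89, σ_y = 309.0 → σ = 556 MPa, n = 0.556
  tungsten: E = 406.1, α = 4.56, σ_y = 595.0 → σ = 352 MPa, n = 1.69
The minimum is alumina ceramic at n = 0.556.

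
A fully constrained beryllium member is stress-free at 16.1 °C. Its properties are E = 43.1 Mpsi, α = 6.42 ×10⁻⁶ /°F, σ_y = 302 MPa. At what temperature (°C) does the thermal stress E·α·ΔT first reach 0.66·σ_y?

74.1 °C

E = 43.1 Mpsi = 297.2 GPa.
α = 6.42×10⁻⁶/°F × 9/5 = 11.6×10⁻⁶/K.
E·α·ΔT = 199.3 MPa ⇒ ΔT = 199.3 / (297.2×10³ × 11.6×10⁻⁶) = 58.04 K.
T = 16.1 + 58.04 = 74.14 °C.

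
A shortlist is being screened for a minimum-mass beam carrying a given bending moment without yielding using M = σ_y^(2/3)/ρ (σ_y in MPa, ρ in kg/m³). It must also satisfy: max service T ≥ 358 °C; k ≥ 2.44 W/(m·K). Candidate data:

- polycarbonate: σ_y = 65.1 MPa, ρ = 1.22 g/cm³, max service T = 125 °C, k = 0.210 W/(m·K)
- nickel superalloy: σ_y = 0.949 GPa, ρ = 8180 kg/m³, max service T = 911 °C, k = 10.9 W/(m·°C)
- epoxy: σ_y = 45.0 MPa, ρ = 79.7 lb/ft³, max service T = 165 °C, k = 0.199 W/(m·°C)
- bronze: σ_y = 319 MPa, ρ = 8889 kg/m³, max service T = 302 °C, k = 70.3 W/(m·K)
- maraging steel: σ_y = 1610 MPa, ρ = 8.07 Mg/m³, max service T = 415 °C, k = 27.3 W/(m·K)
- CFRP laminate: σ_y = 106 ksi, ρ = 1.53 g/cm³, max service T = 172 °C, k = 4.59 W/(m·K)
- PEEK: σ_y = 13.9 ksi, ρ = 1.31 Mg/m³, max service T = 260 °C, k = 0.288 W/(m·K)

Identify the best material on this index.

Screen on constraints: max service T ≥ 358 °C; k ≥ 2.44 W/(m·K). Survivors: nickel superalloy, maraging steel.
Convert each candidate to consistent units, then evaluate M:
  nickel superalloy: σ_y = 949.0 MPa, ρ = 8180 kg/m³
  maraging steel: σ_y = 1610 MPa, ρ = 8070 kg/m³
  maraging steel: M = 17.0×10⁻³
  nickel superalloy: M = 11.8×10⁻³
Maraging steel ranks first.

maraging steel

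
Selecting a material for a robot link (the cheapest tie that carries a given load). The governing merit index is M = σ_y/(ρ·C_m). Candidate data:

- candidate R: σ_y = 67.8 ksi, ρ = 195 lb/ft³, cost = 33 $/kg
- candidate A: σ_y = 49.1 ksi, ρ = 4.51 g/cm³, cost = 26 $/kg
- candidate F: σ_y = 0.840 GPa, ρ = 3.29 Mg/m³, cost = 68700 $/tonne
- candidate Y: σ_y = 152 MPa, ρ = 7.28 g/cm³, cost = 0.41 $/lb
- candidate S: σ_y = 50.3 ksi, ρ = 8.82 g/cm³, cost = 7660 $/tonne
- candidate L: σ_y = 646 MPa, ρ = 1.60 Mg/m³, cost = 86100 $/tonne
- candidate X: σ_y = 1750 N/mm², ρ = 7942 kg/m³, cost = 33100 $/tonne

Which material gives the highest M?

candidate Y

Convert each candidate to consistent units, then evaluate M:
  candidate R: σ_y = 467.5 MPa, ρ = 3124 kg/m³, cost = 33.00 $/kg
  candidate A: σ_y = 338.5 MPa, ρ = 4510 kg/m³, cost = 26.00 $/kg
  candidate F: σ_y = 840.0 MPa, ρ = 3290 kg/m³, cost = 68.70 $/kg
  candidate Y: σ_y = 152.0 MPa, ρ = 7280 kg/m³, cost = 0.9039 $/kg
  candidate S: σ_y = 346.8 MPa, ρ = 8820 kg/m³, cost = 7.660 $/kg
  candidate L: σ_y = 646.0 MPa, ρ = 1600 kg/m³, cost = 86.10 $/kg
  candidate X: σ_y = 1750 MPa, ρ = 7942 kg/m³, cost = 33.10 $/kg
  candidate Y: M = 23.1 kN·m per $
  candidate X: M = 6.66 kN·m per $
  candidate S: M = 5.13 kN·m per $
  candidate L: M = 4.69 kN·m per $
  candidate R: M = 4.54 kN·m per $
  candidate F: M = 3.72 kN·m per $
  candidate A: M = 2.89 kN·m per $
Highest index: candidate Y.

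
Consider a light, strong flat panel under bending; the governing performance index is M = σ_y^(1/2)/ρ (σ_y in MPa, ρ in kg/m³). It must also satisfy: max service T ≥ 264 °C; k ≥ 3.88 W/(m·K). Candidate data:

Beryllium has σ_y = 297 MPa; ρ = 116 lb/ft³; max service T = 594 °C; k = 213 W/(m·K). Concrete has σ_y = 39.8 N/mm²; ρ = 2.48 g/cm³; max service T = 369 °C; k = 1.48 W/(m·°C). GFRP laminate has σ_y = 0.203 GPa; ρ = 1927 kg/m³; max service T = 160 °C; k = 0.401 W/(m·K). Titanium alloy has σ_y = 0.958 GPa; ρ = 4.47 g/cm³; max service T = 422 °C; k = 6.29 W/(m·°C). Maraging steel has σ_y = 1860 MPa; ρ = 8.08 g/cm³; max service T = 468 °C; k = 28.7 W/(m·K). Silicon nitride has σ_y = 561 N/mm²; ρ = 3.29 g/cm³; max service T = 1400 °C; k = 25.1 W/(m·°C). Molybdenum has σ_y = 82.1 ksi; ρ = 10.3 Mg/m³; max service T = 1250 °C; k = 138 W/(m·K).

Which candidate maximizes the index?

beryllium

Screen on constraints: max service T ≥ 264 °C; k ≥ 3.88 W/(m·K). Survivors: beryllium, titanium alloy, maraging steel, silicon nitride, molybdenum.
After converting to SI:
  beryllium: σ_y = 297.0 MPa, ρ = 1858 kg/m³
  titanium alloy: σ_y = 958.0 MPa, ρ = 4470 kg/m³
  maraging steel: σ_y = 1860 MPa, ρ = 8080 kg/m³
  silicon nitride: σ_y = 561.0 MPa, ρ = 3290 kg/m³
  molybdenum: σ_y = 566.1 MPa, ρ = 10300 kg/m³
  beryllium: M = 9.27×10⁻³
  silicon nitride: M = 7.20×10⁻³
  titanium alloy: M = 6.92×10⁻³
  maraging steel: M = 5.34×10⁻³
  molybdenum: M = 2.31×10⁻³
The maximum is for beryllium.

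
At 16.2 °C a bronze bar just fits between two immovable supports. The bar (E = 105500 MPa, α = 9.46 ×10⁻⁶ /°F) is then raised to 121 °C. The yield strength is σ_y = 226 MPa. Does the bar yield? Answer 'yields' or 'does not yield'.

does not yield

E = 105500 MPa = 105.5 GPa.
α = 9.46×10⁻⁶/°F × 9/5 = 17.0×10⁻⁶/K.
ΔT = 104.8 K. Constrained thermal stress σ = E·α·ΔT = 105.5×10³ MPa × 17.0×10⁻⁶ × 104.8 = 188 MPa (compressive).
Compare to σ_y = 226 MPa: σ < σ_y, so it does not yield.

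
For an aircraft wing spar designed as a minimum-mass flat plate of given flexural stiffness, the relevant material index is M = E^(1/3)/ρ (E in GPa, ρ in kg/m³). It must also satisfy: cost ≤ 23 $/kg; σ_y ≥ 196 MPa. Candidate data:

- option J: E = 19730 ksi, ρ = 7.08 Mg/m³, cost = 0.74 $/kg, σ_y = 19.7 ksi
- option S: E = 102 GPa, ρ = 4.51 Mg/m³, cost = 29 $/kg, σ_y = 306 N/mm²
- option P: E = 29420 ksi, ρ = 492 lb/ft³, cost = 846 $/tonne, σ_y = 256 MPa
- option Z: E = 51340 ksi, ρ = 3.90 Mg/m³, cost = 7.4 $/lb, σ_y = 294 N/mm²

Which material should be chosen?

Screen on constraints: cost ≤ 23 $/kg; σ_y ≥ 196 MPa. Survivors: option P, option Z.
After converting to SI:
  option P: E = 202.8 GPa, ρ = 7881 kg/m³
  option Z: E = 354.0 GPa, ρ = 3900 kg/m³
  option Z: M = 1.81×10⁻³
  option P: M = 0.746×10⁻³
Option Z has the largest M.

option Z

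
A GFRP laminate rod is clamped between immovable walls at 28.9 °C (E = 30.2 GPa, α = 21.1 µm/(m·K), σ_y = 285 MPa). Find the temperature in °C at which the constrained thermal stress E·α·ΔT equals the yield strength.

476 °C

E·α·ΔT = 285.0 MPa ⇒ ΔT = 285.0 / (30.20×10³ × 21.1×10⁻⁶) = 447.3 K.
T = 28.9 + 447.3 = 476.2 °C.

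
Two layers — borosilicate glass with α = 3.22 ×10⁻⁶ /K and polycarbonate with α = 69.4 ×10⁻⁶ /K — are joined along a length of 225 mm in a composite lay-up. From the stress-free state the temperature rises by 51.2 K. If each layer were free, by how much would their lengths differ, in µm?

762 µm

Δα = |3.22 − 69.4|×10⁻⁶/K = 66.2×10⁻⁶/K.
ΔL_mismatch = Δα·L·ΔT = 66.2×10⁻⁶ × 225.0 mm × 51.2 K = 762 µm.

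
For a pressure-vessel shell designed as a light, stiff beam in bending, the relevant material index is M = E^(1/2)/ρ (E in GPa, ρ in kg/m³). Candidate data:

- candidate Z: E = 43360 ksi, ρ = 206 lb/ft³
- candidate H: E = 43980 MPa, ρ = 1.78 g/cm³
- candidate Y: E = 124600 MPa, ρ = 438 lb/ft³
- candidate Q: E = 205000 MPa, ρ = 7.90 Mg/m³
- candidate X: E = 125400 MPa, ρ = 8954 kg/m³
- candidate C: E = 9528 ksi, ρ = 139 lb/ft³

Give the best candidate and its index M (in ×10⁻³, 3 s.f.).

candidate Z, M = 5.24×10⁻³

Putting every candidate on a common basis:
  candidate Z: E = 299.0 GPa, ρ = 3300 kg/m³
  candidate H: E = 43.98 GPa, ρ = 1780 kg/m³
  candidate Y: E = 124.6 GPa, ρ = 7016 kg/m³
  candidate Q: E = 205.0 GPa, ρ = 7900 kg/m³
  candidate X: E = 125.4 GPa, ρ = 8954 kg/m³
  candidate C: E = 65.69 GPa, ρ = 2227 kg/m³
  candidate Z: M = 5.24×10⁻³
  candidate H: M = 3.73×10⁻³
  candidate C: M = 3.64×10⁻³
  candidate Q: M = 1.81×10⁻³
  candidate Y: M = 1.59×10⁻³
  candidate X: M = 1.25×10⁻³
Highest index: candidate Z.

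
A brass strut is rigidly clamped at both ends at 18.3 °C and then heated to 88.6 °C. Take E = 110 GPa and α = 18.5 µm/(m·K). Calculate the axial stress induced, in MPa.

ΔT = 70.30 K. Constrained thermal stress σ = E·α·ΔT = 110.0×10³ MPa × 18.5×10⁻⁶ × 70.30 = 143 MPa (compressive).

143 MPa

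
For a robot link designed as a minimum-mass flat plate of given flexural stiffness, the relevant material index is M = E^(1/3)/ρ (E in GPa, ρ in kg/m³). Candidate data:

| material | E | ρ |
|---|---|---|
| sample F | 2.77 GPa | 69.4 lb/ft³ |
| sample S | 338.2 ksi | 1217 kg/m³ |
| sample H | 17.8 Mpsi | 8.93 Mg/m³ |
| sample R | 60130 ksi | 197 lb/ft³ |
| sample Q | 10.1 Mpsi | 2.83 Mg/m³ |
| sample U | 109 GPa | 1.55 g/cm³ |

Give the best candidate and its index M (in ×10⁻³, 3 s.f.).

In SI units:
  sample F: E = 2.770 GPa, ρ = 1112 kg/m³
  sample S: E = 2.332 GPa, ρ = 1217 kg/m³
  sample H: E = 122.7 GPa, ρ = 8930 kg/m³
  sample R: E = 414.6 GPa, ρ = 3156 kg/m³
  sample Q: E = 69.64 GPa, ρ = 2830 kg/m³
  sample U: E = 109.0 GPa, ρ = 1550 kg/m³
  sample U: M = 3.08×10⁻³
  sample R: M = 2.36×10⁻³
  sample Q: M = 1.45×10⁻³
  sample F: M = 1.26×10⁻³
  sample S: M = 1.09×10⁻³
  sample H: M = 0.556×10⁻³
Highest index: sample U.

sample U, M = 3.08×10⁻³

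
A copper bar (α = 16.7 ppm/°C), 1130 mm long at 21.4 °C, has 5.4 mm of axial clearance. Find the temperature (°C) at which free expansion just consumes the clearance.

308 °C

α·L₀·ΔT = 5.4 mm ⇒ ΔT = 5.4 / (16.7×10⁻⁶ × 1130.0) = 286.2 K.
T = 21.4 + 286.2 = 307.6 °C.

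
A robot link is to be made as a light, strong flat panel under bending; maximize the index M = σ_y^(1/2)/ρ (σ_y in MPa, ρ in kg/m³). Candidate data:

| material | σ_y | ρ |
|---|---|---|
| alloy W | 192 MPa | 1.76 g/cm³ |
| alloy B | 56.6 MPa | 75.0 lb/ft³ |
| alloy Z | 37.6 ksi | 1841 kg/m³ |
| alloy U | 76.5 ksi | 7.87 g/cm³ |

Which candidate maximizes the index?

alloy Z

In SI units:
  alloy W: σ_y = 192.0 MPa, ρ = 1760 kg/m³
  alloy B: σ_y = 56.60 MPa, ρ = 1201 kg/m³
  alloy Z: σ_y = 259.2 MPa, ρ = 1841 kg/m³
  alloy U: σ_y = 527.4 MPa, ρ = 7870 kg/m³
  alloy Z: M = 8.75×10⁻³
  alloy W: M = 7.87×10⁻³
  alloy B: M = 6.26×10⁻³
  alloy U: M = 2.92×10⁻³
Highest index: alloy Z.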